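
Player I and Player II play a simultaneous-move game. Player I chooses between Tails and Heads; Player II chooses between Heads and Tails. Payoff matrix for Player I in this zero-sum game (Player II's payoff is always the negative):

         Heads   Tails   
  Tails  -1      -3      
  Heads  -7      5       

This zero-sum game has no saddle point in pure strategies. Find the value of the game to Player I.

Player I's indifference between Tails and Heads determines Player II's mixing probability q:
  Player I's expected payoff from Tails: q·(-1) + (1−q)·(-3) = 2q - 3
  Player I's expected payoff from Heads: q·(-7) + (1−q)·5 = -12q + 5
  2q - 3 = -12q + 5  ⇒  14q = 8  ⇒  q = 4/7.
The value is Player I's expected payoff against this mix (using Tails): (4/7)·(-1) + (3/7)·(-3) = -13/7.

v = -13/7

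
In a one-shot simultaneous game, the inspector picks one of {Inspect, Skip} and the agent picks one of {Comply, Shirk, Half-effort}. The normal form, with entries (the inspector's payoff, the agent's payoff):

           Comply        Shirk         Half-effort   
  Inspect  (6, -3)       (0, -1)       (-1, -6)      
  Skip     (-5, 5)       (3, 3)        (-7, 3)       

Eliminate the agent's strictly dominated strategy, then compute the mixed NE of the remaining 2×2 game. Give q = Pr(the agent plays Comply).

The agent's strategy Half-effort is strictly dominated by Comply: -3 > -6 and 5 > 3. Eliminate Half-effort.
The inspector's indifference between Inspect and Skip determines the agent's mixing probability q:
  the inspector's payoff to Inspect: q·6 + (1−q)·0 = 6q
  the inspector's payoff to Skip: q·(-5) + (1−q)·3 = -8q + 3
  6q = -8q + 3  ⇒  14q = 3  ⇒  q = 3/14.

q = 3/14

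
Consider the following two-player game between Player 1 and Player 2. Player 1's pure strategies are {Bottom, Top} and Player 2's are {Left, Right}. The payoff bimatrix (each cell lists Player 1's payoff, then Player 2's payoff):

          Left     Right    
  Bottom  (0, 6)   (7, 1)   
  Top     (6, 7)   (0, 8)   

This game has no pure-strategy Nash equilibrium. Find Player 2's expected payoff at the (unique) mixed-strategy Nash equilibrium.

For Player 2 to be willing to mix, Player 2 must be indifferent between Left and Right, which pins down Player 1's mix.
  Player 2's payoff to Left: p·6 + (1−p)·7 = -p + 7
  Player 2's payoff to Right: p·1 + (1−p)·8 = -7p + 8
  -p + 7 = -7p + 8  ⇒  6p = 1  ⇒  p = 1/6.
At equilibrium Player 2 is indifferent across columns, so Player 2's payoff equals the payoff from Left: (1/6)·6 + (5/6)·7 = 41/6.

41/6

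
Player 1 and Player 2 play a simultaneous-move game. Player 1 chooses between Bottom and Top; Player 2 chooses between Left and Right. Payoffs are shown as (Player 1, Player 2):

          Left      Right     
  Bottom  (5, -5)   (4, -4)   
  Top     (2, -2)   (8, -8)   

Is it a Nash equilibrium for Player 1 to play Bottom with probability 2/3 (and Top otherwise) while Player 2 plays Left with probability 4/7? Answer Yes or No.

Given Player 1's mix p = 2/3, Player 2's payoff from Left is -4 but from Right is -16/3. Player 2 strictly prefers Left, so Player 2 would not mix.
So the proposed profile is not a Nash equilibrium.

No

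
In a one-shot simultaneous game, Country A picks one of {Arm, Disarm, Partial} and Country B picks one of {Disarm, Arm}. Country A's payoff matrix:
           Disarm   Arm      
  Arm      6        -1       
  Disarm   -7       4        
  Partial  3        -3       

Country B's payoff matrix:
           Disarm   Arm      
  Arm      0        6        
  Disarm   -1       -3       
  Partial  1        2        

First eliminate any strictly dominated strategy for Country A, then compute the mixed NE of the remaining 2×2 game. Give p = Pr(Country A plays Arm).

Country A's strategy Partial is strictly dominated by Arm: 6 > 3 and -1 > -3. Eliminate Partial.
For Country B to be willing to mix, Country B must be indifferent between Disarm and Arm, which pins down Country A's mix.
  Country B's payoff from Disarm: p·0 + (1−p)·(-1) = p - 1
  Country B's payoff from Arm: p·6 + (1−p)·(-3) = 9p - 3
  p - 1 = 9p - 3  ⇒  -8p = -2  ⇒  p = 1/4.

p = 1/4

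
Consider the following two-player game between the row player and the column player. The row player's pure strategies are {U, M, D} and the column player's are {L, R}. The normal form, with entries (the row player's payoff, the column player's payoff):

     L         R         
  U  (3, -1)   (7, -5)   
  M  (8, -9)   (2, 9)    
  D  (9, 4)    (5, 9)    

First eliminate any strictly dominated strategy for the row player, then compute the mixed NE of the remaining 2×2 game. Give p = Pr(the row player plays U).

p = 5/9

The row player's strategy M is strictly dominated by D: 9 > 8 and 5 > 2. Eliminate M.
Set the column player's expected payoff from L equal to that from R:
  the column player's payoff from L: p·(-1) + (1−p)·4 = -5p + 4
  the column player's payoff from R: p·(-5) + (1−p)·9 = -14p + 9
  -5p + 4 = -14p + 9  ⇒  9p = 5  ⇒  p = 5/9.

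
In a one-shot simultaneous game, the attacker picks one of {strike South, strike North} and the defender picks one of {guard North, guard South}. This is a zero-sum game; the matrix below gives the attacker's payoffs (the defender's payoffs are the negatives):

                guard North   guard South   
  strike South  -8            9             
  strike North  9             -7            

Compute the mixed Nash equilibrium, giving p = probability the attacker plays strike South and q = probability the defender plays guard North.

p = 16/33, q = 16/33

For the defender to be willing to mix, the defender must be indifferent between guard North and guard South, which pins down the attacker's mix.
  the defender's payoff from guard North: p·8 + (1−p)·(-9) = 17p - 9
  the defender's payoff from guard South: p·(-9) + (1−p)·7 = -16p + 7
  17p - 9 = -16p + 7  ⇒  33p = 16  ⇒  p = 16/33.
Set the attacker's expected payoff from strike South equal to that from strike North:
  the attacker's payoff from strike South: q·(-8) + (1−q)·9 = -17q + 9
  the attacker's payoff from strike North: q·9 + (1−q)·(-7) = 16q - 7
  -17q + 9 = 16q - 7  ⇒  -33q = -16  ⇒  q = 16/33.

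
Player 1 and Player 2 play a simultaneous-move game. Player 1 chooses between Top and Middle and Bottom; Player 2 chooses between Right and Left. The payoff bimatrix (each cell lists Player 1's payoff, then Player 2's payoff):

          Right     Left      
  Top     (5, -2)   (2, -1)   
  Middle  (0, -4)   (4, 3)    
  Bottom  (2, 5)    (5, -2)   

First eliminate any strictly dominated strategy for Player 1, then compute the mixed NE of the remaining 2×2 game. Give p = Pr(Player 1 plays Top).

Player 1's strategy Middle is strictly dominated by Bottom: 2 > 0 and 5 > 4. Eliminate Middle.
Player 1's mix must leave Player 2 indifferent between Right and Left.
  Player 2's expected payoff from Right: p·(-2) + (1−p)·5 = -7p + 5
  Player 2's expected payoff from Left: p·(-1) + (1−p)·(-2) = p - 2
  -7p + 5 = p - 2  ⇒  -8p = -7  ⇒  p = 7/8.

p = 7/8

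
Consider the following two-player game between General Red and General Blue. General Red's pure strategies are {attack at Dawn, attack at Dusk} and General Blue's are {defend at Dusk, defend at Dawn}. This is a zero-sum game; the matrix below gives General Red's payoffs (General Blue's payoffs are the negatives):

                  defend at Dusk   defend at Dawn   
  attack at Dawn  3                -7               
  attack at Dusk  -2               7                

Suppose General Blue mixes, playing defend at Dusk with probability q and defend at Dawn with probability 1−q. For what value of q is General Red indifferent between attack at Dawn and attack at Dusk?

Set General Red's expected payoff from attack at Dawn equal to that from attack at Dusk:
  General Red's expected payoff from attack at Dawn: q·3 + (1−q)·(-7) = 10q - 7
  General Red's expected payoff from attack at Dusk: q·(-2) + (1−q)·7 = -9q + 7
  10q - 7 = -9q + 7  ⇒  19q = 14  ⇒  q = 14/19.

q = 14/19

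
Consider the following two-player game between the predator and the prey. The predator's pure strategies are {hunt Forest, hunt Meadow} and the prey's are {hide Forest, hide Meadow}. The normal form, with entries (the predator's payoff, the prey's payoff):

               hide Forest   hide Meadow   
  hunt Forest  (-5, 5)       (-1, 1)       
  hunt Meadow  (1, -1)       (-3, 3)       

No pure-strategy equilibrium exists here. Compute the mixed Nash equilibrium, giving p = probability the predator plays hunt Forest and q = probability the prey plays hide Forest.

p = 1/2, q = 1/4

In a mixed equilibrium the prey is indifferent between hide Forest and hide Meadow; this condition fixes p.
  the prey's payoff to hide Forest: p·5 + (1−p)·(-1) = 6p - 1
  the prey's payoff to hide Meadow: p·1 + (1−p)·3 = -2p + 3
  6p - 1 = -2p + 3  ⇒  8p = 4  ⇒  p = 1/2.
Set the predator's expected payoff from hunt Forest equal to that from hunt Meadow:
  the predator's expected payoff from hunt Forest: q·(-5) + (1−q)·(-1) = -4q - 1
  the predator's expected payoff from hunt Meadow: q·1 + (1−q)·(-3) = 4q - 3
  -4q - 1 = 4q - 3  ⇒  -8q = -2  ⇒  q = 1/4.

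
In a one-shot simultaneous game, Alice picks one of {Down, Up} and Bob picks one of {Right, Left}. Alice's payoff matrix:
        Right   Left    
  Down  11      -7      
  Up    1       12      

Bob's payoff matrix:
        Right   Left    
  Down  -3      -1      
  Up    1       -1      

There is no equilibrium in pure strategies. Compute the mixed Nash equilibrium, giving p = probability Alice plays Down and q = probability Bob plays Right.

Set Bob's expected payoff from Right equal to that from Left:
  Bob's payoff from Right: p·(-3) + (1−p)·1 = -4p + 1
  Bob's payoff from Left: p·(-1) + (1−p)·(-1) = -1
  -4p + 1 = -1  ⇒  -4p = -2  ⇒  p = 1/2.
Bob's mix must leave Alice indifferent between Down and Up.
  Alice's payoff from Down: q·11 + (1−q)·(-7) = 18q - 7
  Alice's payoff from Up: q·1 + (1−q)·12 = -11q + 12
  18q - 7 = -11q + 12  ⇒  29q = 19  ⇒  q = 19/29.

p = 1/2, q = 19/29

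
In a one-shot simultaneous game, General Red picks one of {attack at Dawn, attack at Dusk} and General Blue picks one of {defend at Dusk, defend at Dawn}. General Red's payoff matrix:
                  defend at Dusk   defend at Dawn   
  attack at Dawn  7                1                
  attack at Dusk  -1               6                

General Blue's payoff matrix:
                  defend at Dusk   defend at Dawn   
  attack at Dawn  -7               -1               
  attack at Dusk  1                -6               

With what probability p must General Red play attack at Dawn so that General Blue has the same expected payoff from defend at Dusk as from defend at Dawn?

p = 7/13

In a mixed equilibrium General Blue is indifferent between defend at Dusk and defend at Dawn; this condition fixes p.
  General Blue's payoff from defend at Dusk: p·(-7) + (1−p)·1 = -8p + 1
  General Blue's payoff from defend at Dawn: p·(-1) + (1−p)·(-6) = 5p - 6
  -8p + 1 = 5p - 6  ⇒  -13p = -7  ⇒  p = 7/13.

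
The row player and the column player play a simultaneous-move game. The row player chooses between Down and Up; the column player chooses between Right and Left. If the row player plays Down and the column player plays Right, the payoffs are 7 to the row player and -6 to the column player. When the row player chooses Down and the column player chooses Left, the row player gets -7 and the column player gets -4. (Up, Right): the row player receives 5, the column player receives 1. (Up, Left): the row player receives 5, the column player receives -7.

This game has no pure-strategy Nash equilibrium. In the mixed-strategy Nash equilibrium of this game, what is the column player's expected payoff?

-23/5

The column player's indifference between Right and Left determines the row player's mixing probability p:
  the column player's payoff to Right: p·(-6) + (1−p)·1 = -7p + 1
  the column player's payoff to Left: p·(-4) + (1−p)·(-7) = 3p - 7
  -7p + 1 = 3p - 7  ⇒  -10p = -8  ⇒  p = 4/5.
At equilibrium the column player is indifferent across columns, so the column player's payoff equals the payoff from Right: (4/5)·(-6) + (1/5)·1 = -23/5.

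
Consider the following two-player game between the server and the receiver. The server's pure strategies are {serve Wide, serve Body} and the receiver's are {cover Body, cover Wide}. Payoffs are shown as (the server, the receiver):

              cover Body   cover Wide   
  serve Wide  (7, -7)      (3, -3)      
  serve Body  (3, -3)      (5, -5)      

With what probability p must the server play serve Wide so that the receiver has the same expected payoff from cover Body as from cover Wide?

The server's mix must leave the receiver indifferent between cover Body and cover Wide.
  the receiver's payoff from cover Body: p·(-7) + (1−p)·(-3) = -4p - 3
  the receiver's payoff from cover Wide: p·(-3) + (1−p)·(-5) = 2p - 5
  -4p - 3 = 2p - 5  ⇒  -6p = -2  ⇒  p = 1/3.

p = 1/3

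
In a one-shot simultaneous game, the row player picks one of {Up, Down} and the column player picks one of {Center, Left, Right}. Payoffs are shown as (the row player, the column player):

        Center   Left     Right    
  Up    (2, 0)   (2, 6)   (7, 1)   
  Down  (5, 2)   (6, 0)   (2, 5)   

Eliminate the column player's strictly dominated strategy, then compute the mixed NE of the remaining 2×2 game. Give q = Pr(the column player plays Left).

q = 5/9

The column player's strategy Center is strictly dominated by Right: 1 > 0 and 5 > 2. Eliminate Center.
In a mixed equilibrium the row player is indifferent between Up and Down; this condition fixes q.
  the row player's payoff from Up: q·2 + (1−q)·7 = -5q + 7
  the row player's payoff from Down: q·6 + (1−q)·2 = 4q + 2
  -5q + 7 = 4q + 2  ⇒  -9q = -5  ⇒  q = 5/9.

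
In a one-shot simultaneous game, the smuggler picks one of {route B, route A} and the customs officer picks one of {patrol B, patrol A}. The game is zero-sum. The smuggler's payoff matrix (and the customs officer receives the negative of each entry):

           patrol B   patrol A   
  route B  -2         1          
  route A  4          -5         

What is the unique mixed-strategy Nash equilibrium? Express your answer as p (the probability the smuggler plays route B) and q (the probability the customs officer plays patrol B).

In a mixed equilibrium the customs officer is indifferent between patrol B and patrol A; this condition fixes p.
  the customs officer's payoff to patrol B: p·2 + (1−p)·(-4) = 6p - 4
  the customs officer's payoff to patrol A: p·(-1) + (1−p)·5 = -6p + 5
  6p - 4 = -6p + 5  ⇒  12p = 9  ⇒  p = 3/4.
The smuggler's indifference between route B and route A determines the customs officer's mixing probability q:
  the smuggler's payoff from route B: q·(-2) + (1−q)·1 = -3q + 1
  the smuggler's payoff from route A: q·4 + (1−q)·(-5) = 9q - 5
  -3q + 1 = 9q - 5  ⇒  -12q = -6  ⇒  q = 1/2.

p = 3/4, q = 1/2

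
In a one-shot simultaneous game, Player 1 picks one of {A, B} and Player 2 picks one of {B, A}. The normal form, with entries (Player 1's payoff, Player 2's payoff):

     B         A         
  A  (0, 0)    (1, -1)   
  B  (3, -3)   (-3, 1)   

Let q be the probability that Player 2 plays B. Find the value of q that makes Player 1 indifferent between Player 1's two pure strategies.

In a mixed equilibrium Player 1 is indifferent between A and B; this condition fixes q.
  Player 1's expected payoff from A: q·0 + (1−q)·1 = -q + 1
  Player 1's expected payoff from B: q·3 + (1−q)·(-3) = 6q - 3
  -q + 1 = 6q - 3  ⇒  -7q = -4  ⇒  q = 4/7.

q = 4/7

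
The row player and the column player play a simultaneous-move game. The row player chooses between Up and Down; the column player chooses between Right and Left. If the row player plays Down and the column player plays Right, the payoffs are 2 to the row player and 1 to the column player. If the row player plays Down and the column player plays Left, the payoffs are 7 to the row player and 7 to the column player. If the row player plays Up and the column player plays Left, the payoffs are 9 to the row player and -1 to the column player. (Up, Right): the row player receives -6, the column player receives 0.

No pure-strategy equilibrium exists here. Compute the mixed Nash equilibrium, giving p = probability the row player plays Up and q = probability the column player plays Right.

p = 6/7, q = 1/5

In a mixed equilibrium the column player is indifferent between Right and Left; this condition fixes p.
  the column player's payoff from Right: p·0 + (1−p)·1 = -p + 1
  the column player's payoff from Left: p·(-1) + (1−p)·7 = -8p + 7
  -p + 1 = -8p + 7  ⇒  7p = 6  ⇒  p = 6/7.
For the row player to be willing to mix, the row player must be indifferent between Up and Down, which pins down the column player's mix.
  the row player's expected payoff from Up: q·(-6) + (1−q)·9 = -15q + 9
  the row player's expected payoff from Down: q·2 + (1−q)·7 = -5q + 7
  -15q + 9 = -5q + 7  ⇒  -10q = -2  ⇒  q = 1/5.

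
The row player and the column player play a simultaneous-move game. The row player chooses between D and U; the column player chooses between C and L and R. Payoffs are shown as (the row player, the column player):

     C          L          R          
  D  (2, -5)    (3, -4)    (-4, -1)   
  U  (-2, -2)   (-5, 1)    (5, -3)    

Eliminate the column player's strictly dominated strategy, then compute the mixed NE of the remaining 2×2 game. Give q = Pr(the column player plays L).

q = 9/17

The column player's strategy C is strictly dominated by L: -4 > -5 and 1 > -2. Eliminate C.
Set the row player's expected payoff from D equal to that from U:
  the row player's expected payoff from D: q·3 + (1−q)·(-4) = 7q - 4
  the row player's expected payoff from U: q·(-5) + (1−q)·5 = -10q + 5
  7q - 4 = -10q + 5  ⇒  17q = 9  ⇒  q = 9/17.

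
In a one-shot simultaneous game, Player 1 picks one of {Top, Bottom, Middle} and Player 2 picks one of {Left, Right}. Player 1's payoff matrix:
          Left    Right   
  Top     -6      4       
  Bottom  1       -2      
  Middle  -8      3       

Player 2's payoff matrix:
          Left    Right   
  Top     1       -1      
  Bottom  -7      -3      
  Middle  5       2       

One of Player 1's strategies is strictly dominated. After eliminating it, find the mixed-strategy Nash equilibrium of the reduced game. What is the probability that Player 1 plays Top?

Player 1's strategy Middle is strictly dominated by Top: -6 > -8 and 4 > 3. Eliminate Middle.
Player 1's mix must leave Player 2 indifferent between Left and Right.
  Player 2's payoff from Left: p·1 + (1−p)·(-7) = 8p - 7
  Player 2's payoff from Right: p·(-1) + (1−p)·(-3) = 2p - 3
  8p - 7 = 2p - 3  ⇒  6p = 4  ⇒  p = 2/3.

p = 2/3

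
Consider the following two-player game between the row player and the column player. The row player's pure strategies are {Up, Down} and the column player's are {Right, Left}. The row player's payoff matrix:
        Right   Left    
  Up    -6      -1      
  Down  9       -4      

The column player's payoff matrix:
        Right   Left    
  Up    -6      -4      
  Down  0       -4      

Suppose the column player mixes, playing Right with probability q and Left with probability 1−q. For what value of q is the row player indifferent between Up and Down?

For the row player to be willing to mix, the row player must be indifferent between Up and Down, which pins down the column player's mix.
  the row player's expected payoff from Up: q·(-6) + (1−q)·(-1) = -5q - 1
  the row player's expected payoff from Down: q·9 + (1−q)·(-4) = 13q - 4
  -5q - 1 = 13q - 4  ⇒  -18q = -3  ⇒  q = 1/6.

q = 1/6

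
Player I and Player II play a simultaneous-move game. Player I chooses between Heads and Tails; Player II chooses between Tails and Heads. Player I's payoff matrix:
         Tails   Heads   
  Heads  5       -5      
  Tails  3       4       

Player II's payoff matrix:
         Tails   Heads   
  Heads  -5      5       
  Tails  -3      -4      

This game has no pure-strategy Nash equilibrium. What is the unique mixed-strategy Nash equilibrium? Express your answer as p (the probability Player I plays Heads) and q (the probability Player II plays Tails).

Player I's mix must leave Player II indifferent between Tails and Heads.
  Player II's payoff from Tails: p·(-5) + (1−p)·(-3) = -2p - 3
  Player II's payoff from Heads: p·5 + (1−p)·(-4) = 9p - 4
  -2p - 3 = 9p - 4  ⇒  -11p = -1  ⇒  p = 1/11.
Set Player I's expected payoff from Heads equal to that from Tails:
  Player I's payoff from Heads: q·5 + (1−q)·(-5) = 10q - 5
  Player I's payoff from Tails: q·3 + (1−q)·4 = -q + 4
  10q - 5 = -q + 4  ⇒  11q = 9  ⇒  q = 9/11.

p = 1/11, q = 9/11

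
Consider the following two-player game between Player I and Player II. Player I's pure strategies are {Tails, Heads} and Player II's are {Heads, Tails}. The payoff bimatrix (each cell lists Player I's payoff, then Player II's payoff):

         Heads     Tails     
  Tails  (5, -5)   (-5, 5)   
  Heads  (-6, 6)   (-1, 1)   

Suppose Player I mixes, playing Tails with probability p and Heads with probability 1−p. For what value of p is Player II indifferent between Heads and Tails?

In a mixed equilibrium Player II is indifferent between Heads and Tails; this condition fixes p.
  Player II's payoff to Heads: p·(-5) + (1−p)·6 = -11p + 6
  Player II's payoff to Tails: p·5 + (1−p)·1 = 4p + 1
  -11p + 6 = 4p + 1  ⇒  -15p = -5  ⇒  p = 1/3.

p = 1/3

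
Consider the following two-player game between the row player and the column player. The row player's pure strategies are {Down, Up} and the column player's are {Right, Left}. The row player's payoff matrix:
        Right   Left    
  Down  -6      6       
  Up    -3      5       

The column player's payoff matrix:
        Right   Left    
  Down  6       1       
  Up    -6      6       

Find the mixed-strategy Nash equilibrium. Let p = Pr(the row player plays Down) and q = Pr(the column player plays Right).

For the column player to be willing to mix, the column player must be indifferent between Right and Left, which pins down the row player's mix.
  the column player's payoff to Right: p·6 + (1−p)·(-6) = 12p - 6
  the column player's payoff to Left: p·1 + (1−p)·6 = -5p + 6
  12p - 6 = -5p + 6  ⇒  17p = 12  ⇒  p = 12/17.
Set the row player's expected payoff from Down equal to that from Up:
  the row player's payoff to Down: q·(-6) + (1−q)·6 = -12q + 6
  the row player's payoff to Up: q·(-3) + (1−q)·5 = -8q + 5
  -12q + 6 = -8q + 5  ⇒  -4q = -1  ⇒  q = 1/4.

p = 12/17, q = 1/4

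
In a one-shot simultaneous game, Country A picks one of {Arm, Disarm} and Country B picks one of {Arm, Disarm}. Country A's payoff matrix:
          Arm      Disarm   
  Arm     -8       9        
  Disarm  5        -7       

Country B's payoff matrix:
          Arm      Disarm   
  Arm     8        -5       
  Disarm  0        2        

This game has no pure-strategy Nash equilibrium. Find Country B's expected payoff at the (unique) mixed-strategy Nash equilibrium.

Set Country B's expected payoff from Arm equal to that from Disarm:
  Country B's payoff to Arm: p·8 + (1−p)·0 = 8p
  Country B's payoff to Disarm: p·(-5) + (1−p)·2 = -7p + 2
  8p = -7p + 2  ⇒  15p = 2  ⇒  p = 2/15.
At equilibrium Country B is indifferent across columns, so Country B's payoff equals the payoff from Arm: (2/15)·8 + (13/15)·0 = 16/15.

16/15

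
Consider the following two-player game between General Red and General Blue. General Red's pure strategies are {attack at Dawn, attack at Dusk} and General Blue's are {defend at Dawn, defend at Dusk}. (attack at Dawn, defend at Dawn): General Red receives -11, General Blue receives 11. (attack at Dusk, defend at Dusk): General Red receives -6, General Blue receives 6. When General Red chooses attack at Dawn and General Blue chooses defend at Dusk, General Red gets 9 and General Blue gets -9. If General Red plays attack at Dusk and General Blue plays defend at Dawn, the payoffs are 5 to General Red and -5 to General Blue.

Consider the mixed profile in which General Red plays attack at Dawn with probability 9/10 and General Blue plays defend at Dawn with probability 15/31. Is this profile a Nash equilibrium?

No

Given General Red's mix p = 9/10, General Blue's payoff from defend at Dawn is 47/5 but from defend at Dusk is -15/2. General Blue strictly prefers defend at Dawn, so General Blue would not mix.
So the proposed profile is not a Nash equilibrium.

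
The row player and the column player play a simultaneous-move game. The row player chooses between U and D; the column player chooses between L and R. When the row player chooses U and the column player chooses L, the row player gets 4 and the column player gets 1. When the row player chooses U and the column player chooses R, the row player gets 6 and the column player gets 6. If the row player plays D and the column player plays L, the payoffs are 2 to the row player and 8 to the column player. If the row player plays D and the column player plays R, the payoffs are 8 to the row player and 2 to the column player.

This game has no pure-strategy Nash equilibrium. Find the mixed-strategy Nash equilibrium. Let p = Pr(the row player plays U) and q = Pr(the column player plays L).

p = 6/11, q = 1/2

The column player's indifference between L and R determines the row player's mixing probability p:
  the column player's payoff from L: p·1 + (1−p)·8 = -7p + 8
  the column player's payoff from R: p·6 + (1−p)·2 = 4p + 2
  -7p + 8 = 4p + 2  ⇒  -11p = -6  ⇒  p = 6/11.
For the row player to be willing to mix, the row player must be indifferent between U and D, which pins down the column player's mix.
  the row player's payoff from U: q·4 + (1−q)·6 = -2q + 6
  the row player's payoff from D: q·2 + (1−q)·8 = -6q + 8
  -2q + 6 = -6q + 8  ⇒  4q = 2  ⇒  q = 1/2.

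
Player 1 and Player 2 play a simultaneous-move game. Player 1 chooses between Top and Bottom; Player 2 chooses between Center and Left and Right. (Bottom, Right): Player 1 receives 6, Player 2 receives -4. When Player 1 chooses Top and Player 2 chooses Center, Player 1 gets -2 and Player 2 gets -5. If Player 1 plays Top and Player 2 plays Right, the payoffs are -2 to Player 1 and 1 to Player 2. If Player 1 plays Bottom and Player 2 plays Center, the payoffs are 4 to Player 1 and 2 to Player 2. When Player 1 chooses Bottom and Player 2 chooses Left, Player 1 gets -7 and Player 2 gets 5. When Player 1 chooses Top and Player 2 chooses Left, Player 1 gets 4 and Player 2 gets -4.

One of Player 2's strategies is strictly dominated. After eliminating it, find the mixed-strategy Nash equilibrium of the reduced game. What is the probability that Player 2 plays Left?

Player 2's strategy Center is strictly dominated by Left: -4 > -5 and 5 > 2. Eliminate Center.
In a mixed equilibrium Player 1 is indifferent between Top and Bottom; this condition fixes q.
  Player 1's payoff to Top: q·4 + (1−q)·(-2) = 6q - 2
  Player 1's payoff to Bottom: q·(-7) + (1−q)·6 = -13q + 6
  6q - 2 = -13q + 6  ⇒  19q = 8  ⇒  q = 8/19.

q = 8/19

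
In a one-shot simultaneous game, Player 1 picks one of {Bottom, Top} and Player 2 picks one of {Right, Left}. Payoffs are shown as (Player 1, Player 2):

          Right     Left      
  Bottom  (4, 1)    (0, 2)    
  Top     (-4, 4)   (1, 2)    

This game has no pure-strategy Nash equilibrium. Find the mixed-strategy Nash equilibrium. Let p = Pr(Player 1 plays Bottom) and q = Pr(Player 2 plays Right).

p = 2/3, q = 1/9

Player 1's mix must leave Player 2 indifferent between Right and Left.
  Player 2's expected payoff from Right: p·1 + (1−p)·4 = -3p + 4
  Player 2's expected payoff from Left: p·2 + (1−p)·2 = 2
  -3p + 4 = 2  ⇒  -3p = -2  ⇒  p = 2/3.
In a mixed equilibrium Player 1 is indifferent between Bottom and Top; this condition fixes q.
  Player 1's expected payoff from Bottom: q·4 + (1−q)·0 = 4q
  Player 1's expected payoff from Top: q·(-4) + (1−q)·1 = -5q + 1
  4q = -5q + 1  ⇒  9q = 1  ⇒  q = 1/9.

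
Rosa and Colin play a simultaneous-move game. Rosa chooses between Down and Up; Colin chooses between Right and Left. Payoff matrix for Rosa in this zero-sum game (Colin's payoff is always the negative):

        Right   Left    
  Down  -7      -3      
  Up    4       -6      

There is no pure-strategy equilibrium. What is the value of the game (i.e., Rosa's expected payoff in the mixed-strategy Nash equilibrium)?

v = -27/7

For Rosa to be willing to mix, Rosa must be indifferent between Down and Up, which pins down Colin's mix.
  Rosa's expected payoff from Down: q·(-7) + (1−q)·(-3) = -4q - 3
  Rosa's expected payoff from Up: q·4 + (1−q)·(-6) = 10q - 6
  -4q - 3 = 10q - 6  ⇒  -14q = -3  ⇒  q = 3/14.
The value is Rosa's expected payoff against this mix (using Down): (3/14)·(-7) + (11/14)·(-3) = -27/7.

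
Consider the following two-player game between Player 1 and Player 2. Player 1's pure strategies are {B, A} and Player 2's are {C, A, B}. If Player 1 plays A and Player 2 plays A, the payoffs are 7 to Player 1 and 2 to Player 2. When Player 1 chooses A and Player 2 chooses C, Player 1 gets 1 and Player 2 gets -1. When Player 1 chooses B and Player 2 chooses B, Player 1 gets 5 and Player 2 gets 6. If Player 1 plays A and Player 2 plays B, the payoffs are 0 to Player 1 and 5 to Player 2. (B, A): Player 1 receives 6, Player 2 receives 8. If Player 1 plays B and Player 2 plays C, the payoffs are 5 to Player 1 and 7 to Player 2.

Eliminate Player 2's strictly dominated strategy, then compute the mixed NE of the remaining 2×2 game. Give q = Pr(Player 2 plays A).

Player 2's strategy C is strictly dominated by A: 8 > 7 and 2 > -1. Eliminate C.
Set Player 1's expected payoff from B equal to that from A:
  Player 1's expected payoff from B: q·6 + (1−q)·5 = q + 5
  Player 1's expected payoff from A: q·7 + (1−q)·0 = 7q
  q + 5 = 7q  ⇒  -6q = -5  ⇒  q = 5/6.

q = 5/6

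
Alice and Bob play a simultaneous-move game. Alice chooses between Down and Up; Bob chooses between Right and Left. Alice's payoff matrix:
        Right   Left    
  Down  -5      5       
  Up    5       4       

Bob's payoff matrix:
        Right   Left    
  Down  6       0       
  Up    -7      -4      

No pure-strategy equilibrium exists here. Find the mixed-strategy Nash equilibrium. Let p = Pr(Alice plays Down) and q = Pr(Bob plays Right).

p = 1/3, q = 1/11

Alice's mix must leave Bob indifferent between Right and Left.
  Bob's payoff from Right: p·6 + (1−p)·(-7) = 13p - 7
  Bob's payoff from Left: p·0 + (1−p)·(-4) = 4p - 4
  13p - 7 = 4p - 4  ⇒  9p = 3  ⇒  p = 1/3.
Alice's indifference between Down and Up determines Bob's mixing probability q:
  Alice's expected payoff from Down: q·(-5) + (1−q)·5 = -10q + 5
  Alice's expected payoff from Up: q·5 + (1−q)·4 = q + 4
  -10q + 5 = q + 4  ⇒  -11q = -1  ⇒  q = 1/11.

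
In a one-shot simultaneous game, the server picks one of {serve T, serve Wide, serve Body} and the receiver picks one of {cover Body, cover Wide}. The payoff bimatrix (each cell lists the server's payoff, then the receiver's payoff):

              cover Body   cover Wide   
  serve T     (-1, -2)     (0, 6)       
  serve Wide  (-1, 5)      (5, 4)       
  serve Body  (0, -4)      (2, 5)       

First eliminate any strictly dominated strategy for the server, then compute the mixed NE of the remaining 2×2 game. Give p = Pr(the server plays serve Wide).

The server's strategy serve T is strictly dominated by serve Body: 0 > -1 and 2 > 0. Eliminate serve T.
In a mixed equilibrium the receiver is indifferent between cover Body and cover Wide; this condition fixes p.
  the receiver's payoff from cover Body: p·5 + (1−p)·(-4) = 9p - 4
  the receiver's payoff from cover Wide: p·4 + (1−p)·5 = -p + 5
  9p - 4 = -p + 5  ⇒  10p = 9  ⇒  p = 9/10.

p = 9/10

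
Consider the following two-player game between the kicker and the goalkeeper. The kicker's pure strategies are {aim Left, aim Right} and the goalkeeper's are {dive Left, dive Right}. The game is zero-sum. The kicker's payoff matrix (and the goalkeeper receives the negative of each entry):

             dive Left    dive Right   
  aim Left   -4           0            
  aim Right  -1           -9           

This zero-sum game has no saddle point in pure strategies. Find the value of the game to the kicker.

v = -3

The goalkeeper's mix must leave the kicker indifferent between aim Left and aim Right.
  the kicker's payoff to aim Left: q·(-4) + (1−q)·0 = -4q
  the kicker's payoff to aim Right: q·(-1) + (1−q)·(-9) = 8q - 9
  -4q = 8q - 9  ⇒  -12q = -9  ⇒  q = 3/4.
The value is the kicker's expected payoff against this mix (using aim Left): (3/4)·(-4) + (1/4)·0 = -3.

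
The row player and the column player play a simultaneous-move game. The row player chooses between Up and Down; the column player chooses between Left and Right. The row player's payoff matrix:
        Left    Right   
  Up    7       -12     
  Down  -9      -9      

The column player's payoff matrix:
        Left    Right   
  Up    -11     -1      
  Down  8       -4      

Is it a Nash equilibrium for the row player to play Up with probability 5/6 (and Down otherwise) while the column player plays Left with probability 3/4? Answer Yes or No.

No

Given the row player's mix p = 5/6, the column player's payoff from Left is -47/6 but from Right is -3/2. The column player strictly prefers Right, so the column player would not mix.
So the proposed profile is not a Nash equilibrium.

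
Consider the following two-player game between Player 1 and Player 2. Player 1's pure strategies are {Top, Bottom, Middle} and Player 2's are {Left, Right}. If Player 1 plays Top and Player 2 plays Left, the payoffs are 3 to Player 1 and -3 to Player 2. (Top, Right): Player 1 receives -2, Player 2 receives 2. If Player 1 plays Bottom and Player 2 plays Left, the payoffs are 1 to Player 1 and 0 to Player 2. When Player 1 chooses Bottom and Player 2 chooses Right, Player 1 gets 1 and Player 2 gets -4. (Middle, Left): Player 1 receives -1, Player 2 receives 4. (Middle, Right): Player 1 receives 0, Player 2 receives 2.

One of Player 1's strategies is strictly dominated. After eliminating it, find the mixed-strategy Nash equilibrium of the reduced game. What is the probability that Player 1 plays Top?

Player 1's strategy Middle is strictly dominated by Bottom: 1 > -1 and 1 > 0. Eliminate Middle.
Player 1's mix must leave Player 2 indifferent between Left and Right.
  Player 2's expected payoff from Left: p·(-3) + (1−p)·0 = -3p
  Player 2's expected payoff from Right: p·2 + (1−p)·(-4) = 6p - 4
  -3p = 6p - 4  ⇒  -9p = -4  ⇒  p = 4/9.

p = 4/9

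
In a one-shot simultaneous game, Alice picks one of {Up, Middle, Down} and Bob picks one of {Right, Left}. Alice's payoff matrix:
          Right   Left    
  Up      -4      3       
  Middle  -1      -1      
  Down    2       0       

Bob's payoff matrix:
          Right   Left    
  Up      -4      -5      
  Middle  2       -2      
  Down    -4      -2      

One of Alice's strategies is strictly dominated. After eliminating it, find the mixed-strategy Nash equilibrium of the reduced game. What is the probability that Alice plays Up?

Alice's strategy Middle is strictly dominated by Down: 2 > -1 and 0 > -1. Eliminate Middle.
Bob's indifference between Right and Left determines Alice's mixing probability p:
  Bob's expected payoff from Right: p·(-4) + (1−p)·(-4) = -4
  Bob's expected payoff from Left: p·(-5) + (1−p)·(-2) = -3p - 2
  -4 = -3p - 2  ⇒  3p = 2  ⇒  p = 2/3.

p = 2/3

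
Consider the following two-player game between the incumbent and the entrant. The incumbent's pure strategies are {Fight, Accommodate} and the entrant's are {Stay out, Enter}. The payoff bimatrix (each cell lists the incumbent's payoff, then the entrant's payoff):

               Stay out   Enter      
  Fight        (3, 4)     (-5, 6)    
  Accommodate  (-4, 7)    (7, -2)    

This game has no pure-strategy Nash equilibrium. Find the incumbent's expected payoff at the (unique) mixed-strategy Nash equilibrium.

1/19

For the incumbent to be willing to mix, the incumbent must be indifferent between Fight and Accommodate, which pins down the entrant's mix.
  the incumbent's expected payoff from Fight: q·3 + (1−q)·(-5) = 8q - 5
  the incumbent's expected payoff from Accommodate: q·(-4) + (1−q)·7 = -11q + 7
  8q - 5 = -11q + 7  ⇒  19q = 12  ⇒  q = 12/19.
At equilibrium the incumbent is indifferent across rows, so the incumbent's payoff equals the payoff from Fight: (12/19)·3 + (7/19)·(-5) = 1/19.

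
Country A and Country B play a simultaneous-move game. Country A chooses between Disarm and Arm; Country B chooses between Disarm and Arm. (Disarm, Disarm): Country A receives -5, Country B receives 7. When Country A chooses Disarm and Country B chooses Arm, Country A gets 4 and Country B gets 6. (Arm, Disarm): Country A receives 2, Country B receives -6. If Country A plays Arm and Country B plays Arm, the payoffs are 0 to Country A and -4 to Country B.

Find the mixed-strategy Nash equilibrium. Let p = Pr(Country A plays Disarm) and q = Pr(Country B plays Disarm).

In a mixed equilibrium Country B is indifferent between Disarm and Arm; this condition fixes p.
  Country B's payoff to Disarm: p·7 + (1−p)·(-6) = 13p - 6
  Country B's payoff to Arm: p·6 + (1−p)·(-4) = 10p - 4
  13p - 6 = 10p - 4  ⇒  3p = 2  ⇒  p = 2/3.
Set Country A's expected payoff from Disarm equal to that from Arm:
  Country A's payoff from Disarm: q·(-5) + (1−q)·4 = -9q + 4
  Country A's payoff from Arm: q·2 + (1−q)·0 = 2q
  -9q + 4 = 2q  ⇒  -11q = -4  ⇒  q = 4/11.

p = 2/3, q = 4/11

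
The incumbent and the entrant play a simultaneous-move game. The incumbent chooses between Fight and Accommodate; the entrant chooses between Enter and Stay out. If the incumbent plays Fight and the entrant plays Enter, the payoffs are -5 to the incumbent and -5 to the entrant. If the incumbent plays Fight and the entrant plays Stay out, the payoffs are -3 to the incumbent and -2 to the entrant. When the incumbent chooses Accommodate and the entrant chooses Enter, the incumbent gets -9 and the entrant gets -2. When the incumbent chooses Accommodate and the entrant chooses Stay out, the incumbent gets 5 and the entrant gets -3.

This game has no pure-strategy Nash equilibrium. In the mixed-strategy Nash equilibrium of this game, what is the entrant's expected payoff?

For the entrant to be willing to mix, the entrant must be indifferent between Enter and Stay out, which pins down the incumbent's mix.
  the entrant's payoff to Enter: p·(-5) + (1−p)·(-2) = -3p - 2
  the entrant's payoff to Stay out: p·(-2) + (1−p)·(-3) = p - 3
  -3p - 2 = p - 3  ⇒  -4p = -1  ⇒  p = 1/4.
At equilibrium the entrant is indifferent across columns, so the entrant's payoff equals the payoff from Enter: (1/4)·(-5) + (3/4)·(-2) = -11/4.

-11/4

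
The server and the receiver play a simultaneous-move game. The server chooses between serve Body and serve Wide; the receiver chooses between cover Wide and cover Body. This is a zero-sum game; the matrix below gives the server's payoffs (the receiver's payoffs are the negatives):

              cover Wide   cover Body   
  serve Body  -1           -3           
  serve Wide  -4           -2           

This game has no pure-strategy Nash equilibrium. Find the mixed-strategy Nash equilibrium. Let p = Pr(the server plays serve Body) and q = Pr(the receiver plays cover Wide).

In a mixed equilibrium the receiver is indifferent between cover Wide and cover Body; this condition fixes p.
  the receiver's payoff from cover Wide: p·1 + (1−p)·4 = -3p + 4
  the receiver's payoff from cover Body: p·3 + (1−p)·2 = p + 2
  -3p + 4 = p + 2  ⇒  -4p = -2  ⇒  p = 1/2.
Set the server's expected payoff from serve Body equal to that from serve Wide:
  the server's payoff to serve Body: q·(-1) + (1−q)·(-3) = 2q - 3
  the server's payoff to serve Wide: q·(-4) + (1−q)·(-2) = -2q - 2
  2q - 3 = -2q - 2  ⇒  4q = 1  ⇒  q = 1/4.

p = 1/2, q = 1/4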